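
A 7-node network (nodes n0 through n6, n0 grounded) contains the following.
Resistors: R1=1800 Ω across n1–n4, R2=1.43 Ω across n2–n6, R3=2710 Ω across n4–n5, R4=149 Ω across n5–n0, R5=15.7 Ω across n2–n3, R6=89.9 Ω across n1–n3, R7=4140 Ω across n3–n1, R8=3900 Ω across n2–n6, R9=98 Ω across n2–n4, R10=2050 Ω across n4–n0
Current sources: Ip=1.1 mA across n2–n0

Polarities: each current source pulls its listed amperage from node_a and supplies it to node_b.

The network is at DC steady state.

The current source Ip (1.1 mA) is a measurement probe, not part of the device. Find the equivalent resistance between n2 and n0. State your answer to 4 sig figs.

MNA unknowns: 6 node voltages V₁..V_6
R1: Y=0.0005556 on G[1,4]
R2: Y=0.6993 on G[2,6]
R3: Y=0.0003690 on G[4,5]
R4: Y=0.006711 on G[5,0]
R5: Y=0.06369 on G[2,3]
R6: Y=0.01112 on G[1,3]
R7: Y=0.0002415 on G[3,1]
R8: Y=0.0002564 on G[2,6]
R9: Y=0.01020 on G[2,4]
R10: Y=0.0004878 on G[4,0]
Ip: z[2]−=0.0011, z[0]+=0.0011
solve → V1=-1.410, V2=-1.416, V3=-1.415, V4=-1.313, V5=-0.06844, V6=-1.416

R_eq = 1287. Ω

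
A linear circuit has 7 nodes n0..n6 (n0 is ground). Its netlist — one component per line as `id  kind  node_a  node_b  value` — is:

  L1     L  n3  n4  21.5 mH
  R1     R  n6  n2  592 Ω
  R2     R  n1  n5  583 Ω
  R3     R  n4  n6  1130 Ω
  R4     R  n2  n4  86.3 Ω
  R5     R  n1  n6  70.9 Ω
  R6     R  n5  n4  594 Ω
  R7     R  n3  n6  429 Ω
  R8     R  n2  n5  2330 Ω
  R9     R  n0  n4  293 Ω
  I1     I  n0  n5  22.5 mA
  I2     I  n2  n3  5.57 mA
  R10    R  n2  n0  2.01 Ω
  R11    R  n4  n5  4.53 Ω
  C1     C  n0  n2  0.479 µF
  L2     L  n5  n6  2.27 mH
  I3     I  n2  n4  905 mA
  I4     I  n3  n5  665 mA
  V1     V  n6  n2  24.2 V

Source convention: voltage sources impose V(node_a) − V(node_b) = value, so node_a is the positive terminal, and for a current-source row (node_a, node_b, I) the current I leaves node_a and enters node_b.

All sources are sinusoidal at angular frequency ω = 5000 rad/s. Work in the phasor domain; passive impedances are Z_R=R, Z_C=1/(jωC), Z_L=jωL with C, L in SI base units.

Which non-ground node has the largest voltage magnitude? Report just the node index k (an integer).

MNA unknowns: 6 node voltages V₁..V_6 plus 1 source current (V1)
L1: Y=0.000-0.009302j on G[3,4]
R1: Y=0.001689+0.000j on G[6,2]
R2: Y=0.001715+0.000j on G[1,5]
R3: Y=0.0008850+0.000j on G[4,6]
R4: Y=0.01159+0.000j on G[2,4]
R5: Y=0.01410+0.000j on G[1,6]
R6: Y=0.001684+0.000j on G[5,4]
R7: Y=0.002331+0.000j on G[3,6]
R8: Y=0.0004292+0.000j on G[2,5]
R9: Y=0.003413+0.000j on G[0,4]
I1: z[0]−=0.0225, z[5]+=0.0225
I2: z[2]−=0.00557, z[3]+=0.00557
R10: Y=0.4975+0.000j on G[2,0]
R11: Y=0.2208+0.000j on G[4,5]
C1: Y=0.000+0.002395j on G[0,2]
L2: Y=0.000-0.08811j on G[5,6]
I3: z[2]−=0.905, z[4]+=0.905
I4: z[3]−=0.665, z[5]+=0.665
V1: row V6−V2=24.2, i_V1 at 6,2
solve → V1=24.06+0.6970j, V2=-0.1168-0.04709j, V3=8.544-60.05j, V4=23.58+6.946j, V5=23.91+6.816j, V6=24.08-0.04709j
aux → i_V1=0.5268-0.1077j

3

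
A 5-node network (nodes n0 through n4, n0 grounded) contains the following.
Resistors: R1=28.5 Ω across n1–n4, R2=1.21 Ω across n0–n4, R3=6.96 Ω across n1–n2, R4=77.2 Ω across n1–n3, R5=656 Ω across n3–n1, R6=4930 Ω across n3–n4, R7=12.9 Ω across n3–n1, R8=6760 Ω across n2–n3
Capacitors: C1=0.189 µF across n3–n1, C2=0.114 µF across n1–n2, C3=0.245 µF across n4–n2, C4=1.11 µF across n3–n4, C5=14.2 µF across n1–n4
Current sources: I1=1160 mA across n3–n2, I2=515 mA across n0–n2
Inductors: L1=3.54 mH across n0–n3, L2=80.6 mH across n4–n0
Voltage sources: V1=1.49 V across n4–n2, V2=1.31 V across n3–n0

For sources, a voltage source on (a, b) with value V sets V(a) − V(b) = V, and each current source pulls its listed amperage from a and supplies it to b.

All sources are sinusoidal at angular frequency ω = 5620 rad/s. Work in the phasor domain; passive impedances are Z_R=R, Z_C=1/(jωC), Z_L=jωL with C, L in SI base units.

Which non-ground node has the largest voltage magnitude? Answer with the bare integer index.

4

MNA unknowns: 4 node voltages V₁..V_4 plus 2 source currents (V1, V2)
R1: Y=0.03509+0.000j on G[1,4]
C1: Y=0.000+0.001062j on G[3,1]
R2: Y=0.8264+0.000j on G[0,4]
R3: Y=0.1437+0.000j on G[1,2]
C2: Y=0.000+0.0006407j on G[1,2]
R4: Y=0.01295+0.000j on G[1,3]
I1: z[3]−=1.16, z[2]+=1.16
R5: Y=0.001524+0.000j on G[3,1]
R6: Y=0.0002028+0.000j on G[3,4]
C3: Y=0.000+0.001377j on G[4,2]
C4: Y=0.000+0.006238j on G[3,4]
R7: Y=0.07752+0.000j on G[3,1]
R8: Y=0.0001479+0.000j on G[2,3]
C5: Y=0.000+0.07980j on G[1,4]
L1: Y=0.000-0.05026j on G[0,3]
L2: Y=0.000-0.002208j on G[4,0]
I2: z[0]−=0.515, z[2]+=0.515
V1: row V4−V2=1.49, i_V1 at 4,2
V2: row V3−V0=1.31, i_V2 at 3,0
solve → V1=1.096+0.2619j, V2=0.5607-0.02898j, V3=1.310+0.000j, V4=2.051-0.02898j
aux → i_V1=-1.752-0.04419j, i_V2=-1.180+0.09432j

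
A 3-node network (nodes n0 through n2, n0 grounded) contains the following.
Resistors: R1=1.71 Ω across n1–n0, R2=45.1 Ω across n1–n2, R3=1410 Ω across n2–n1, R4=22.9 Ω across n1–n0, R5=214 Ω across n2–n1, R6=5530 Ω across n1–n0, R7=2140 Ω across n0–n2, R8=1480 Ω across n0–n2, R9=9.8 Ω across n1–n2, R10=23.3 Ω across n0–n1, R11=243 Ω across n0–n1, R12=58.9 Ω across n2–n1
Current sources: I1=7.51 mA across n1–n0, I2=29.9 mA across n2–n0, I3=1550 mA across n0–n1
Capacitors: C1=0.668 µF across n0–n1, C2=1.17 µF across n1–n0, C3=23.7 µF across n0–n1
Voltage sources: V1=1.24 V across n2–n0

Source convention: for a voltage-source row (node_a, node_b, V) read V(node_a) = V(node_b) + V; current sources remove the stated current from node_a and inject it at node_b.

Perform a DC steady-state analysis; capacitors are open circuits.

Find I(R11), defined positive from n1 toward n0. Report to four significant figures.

MNA unknowns: 2 node voltages V₁..V_2 plus 1 source current (V1)
R1: Y=0.5848 on G[1,0]
R2: Y=0.02217 on G[1,2]
R3: Y=0.0007092 on G[2,1]
I1: z[1]−=0.00751, z[0]+=0.00751
I2: z[2]−=0.0299, z[0]+=0.0299
R4: Y=0.04367 on G[1,0]
R5: Y=0.004673 on G[2,1]
I3: z[0]−=1.55, z[1]+=1.55
R6: Y=0.0001808 on G[1,0]
R7: Y=0.0004673 on G[0,2]
C1: Y=0.000 on G[0,1]
C2: Y=0.000 on G[1,0]
C3: Y=0.000 on G[0,1]
R8: Y=0.0006757 on G[0,2]
R9: Y=0.1020 on G[1,2]
R10: Y=0.04292 on G[0,1]
R11: Y=0.004115 on G[0,1]
R12: Y=0.01698 on G[2,1]
V1: row V2−V0=1.24, i_V1 at 2,0
solve → V1=2.097, V2=1.240
aux → i_V1=0.09429

0.008630 A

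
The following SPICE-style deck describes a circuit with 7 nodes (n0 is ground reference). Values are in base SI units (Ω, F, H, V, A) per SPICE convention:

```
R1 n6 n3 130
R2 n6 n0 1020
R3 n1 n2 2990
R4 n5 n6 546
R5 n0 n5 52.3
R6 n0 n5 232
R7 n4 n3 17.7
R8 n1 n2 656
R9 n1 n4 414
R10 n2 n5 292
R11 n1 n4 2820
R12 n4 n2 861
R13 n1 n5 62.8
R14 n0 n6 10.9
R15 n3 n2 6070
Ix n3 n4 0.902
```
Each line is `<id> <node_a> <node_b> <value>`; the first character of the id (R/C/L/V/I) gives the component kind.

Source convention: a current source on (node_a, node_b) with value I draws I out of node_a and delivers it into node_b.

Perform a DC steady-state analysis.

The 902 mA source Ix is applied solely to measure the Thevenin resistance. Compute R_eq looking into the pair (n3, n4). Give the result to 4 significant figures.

R_eq = 17.07 Ω

MNA unknowns: 6 node voltages V₁..V_6
R1: Y=0.007692 on G[6,3]
R2: Y=0.0009804 on G[6,0]
R3: Y=0.0003344 on G[1,2]
R4: Y=0.001832 on G[5,6]
R5: Y=0.01912 on G[0,5]
R6: Y=0.004310 on G[0,5]
R7: Y=0.05650 on G[4,3]
R8: Y=0.001524 on G[1,2]
R9: Y=0.002415 on G[1,4]
R10: Y=0.003425 on G[2,5]
R11: Y=0.0003546 on G[1,4]
R12: Y=0.001161 on G[4,2]
R13: Y=0.01592 on G[1,5]
R14: Y=0.09174 on G[0,6]
R15: Y=0.0001647 on G[3,2]
Ix: z[3]−=0.902, z[4]+=0.902
solve → V1=2.716, V2=3.224, V3=-4.332, V4=11.06, V5=1.204, V6=-0.3043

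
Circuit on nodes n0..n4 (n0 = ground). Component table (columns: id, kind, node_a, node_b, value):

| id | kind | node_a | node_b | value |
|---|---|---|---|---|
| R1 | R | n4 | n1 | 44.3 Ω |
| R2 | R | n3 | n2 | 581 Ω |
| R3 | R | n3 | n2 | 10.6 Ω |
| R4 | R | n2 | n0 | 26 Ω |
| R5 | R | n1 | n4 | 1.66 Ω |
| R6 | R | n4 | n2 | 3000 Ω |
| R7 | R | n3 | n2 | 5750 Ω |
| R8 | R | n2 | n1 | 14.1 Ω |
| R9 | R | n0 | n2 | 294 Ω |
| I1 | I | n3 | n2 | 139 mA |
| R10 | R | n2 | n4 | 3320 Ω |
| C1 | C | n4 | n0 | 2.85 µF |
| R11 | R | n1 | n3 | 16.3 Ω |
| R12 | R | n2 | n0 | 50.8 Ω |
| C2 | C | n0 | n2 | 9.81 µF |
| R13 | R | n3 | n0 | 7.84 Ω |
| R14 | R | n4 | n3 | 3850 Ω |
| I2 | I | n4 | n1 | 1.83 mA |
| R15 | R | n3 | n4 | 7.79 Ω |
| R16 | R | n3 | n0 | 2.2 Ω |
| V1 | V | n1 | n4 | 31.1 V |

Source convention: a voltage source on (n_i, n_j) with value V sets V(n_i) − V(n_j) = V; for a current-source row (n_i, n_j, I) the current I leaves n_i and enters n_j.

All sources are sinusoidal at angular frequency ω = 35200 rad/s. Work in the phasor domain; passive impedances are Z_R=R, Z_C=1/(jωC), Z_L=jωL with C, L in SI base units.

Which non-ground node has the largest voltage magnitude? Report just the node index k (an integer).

MNA unknowns: 4 node voltages V₁..V_4 plus 1 source current (V1)
R1: Y=0.02257+0.000j on G[4,1]
R2: Y=0.001721+0.000j on G[3,2]
R3: Y=0.09434+0.000j on G[3,2]
R4: Y=0.03846+0.000j on G[2,0]
R5: Y=0.6024+0.000j on G[1,4]
R6: Y=0.0003333+0.000j on G[4,2]
R7: Y=0.0001739+0.000j on G[3,2]
R8: Y=0.07092+0.000j on G[2,1]
R9: Y=0.003401+0.000j on G[0,2]
I1: z[3]−=0.139, z[2]+=0.139
R10: Y=0.0003012+0.000j on G[2,4]
C1: Y=0.000+0.1003j on G[4,0]
R11: Y=0.06135+0.000j on G[1,3]
R12: Y=0.01969+0.000j on G[2,0]
C2: Y=0.000+0.3453j on G[0,2]
R13: Y=0.1276+0.000j on G[3,0]
R14: Y=0.0002597+0.000j on G[4,3]
I2: z[4]−=0.00183, z[1]+=0.00183
R15: Y=0.1284+0.000j on G[3,4]
R16: Y=0.4545+0.000j on G[3,0]
V1: row V1−V4=31.1, i_V1 at 1,4
solve → V1=17.69+5.252j, V2=2.706-2.049j, V3=-0.5962+0.9220j, V4=-13.41+5.252j
aux → i_V1=-21.62-0.7834j

1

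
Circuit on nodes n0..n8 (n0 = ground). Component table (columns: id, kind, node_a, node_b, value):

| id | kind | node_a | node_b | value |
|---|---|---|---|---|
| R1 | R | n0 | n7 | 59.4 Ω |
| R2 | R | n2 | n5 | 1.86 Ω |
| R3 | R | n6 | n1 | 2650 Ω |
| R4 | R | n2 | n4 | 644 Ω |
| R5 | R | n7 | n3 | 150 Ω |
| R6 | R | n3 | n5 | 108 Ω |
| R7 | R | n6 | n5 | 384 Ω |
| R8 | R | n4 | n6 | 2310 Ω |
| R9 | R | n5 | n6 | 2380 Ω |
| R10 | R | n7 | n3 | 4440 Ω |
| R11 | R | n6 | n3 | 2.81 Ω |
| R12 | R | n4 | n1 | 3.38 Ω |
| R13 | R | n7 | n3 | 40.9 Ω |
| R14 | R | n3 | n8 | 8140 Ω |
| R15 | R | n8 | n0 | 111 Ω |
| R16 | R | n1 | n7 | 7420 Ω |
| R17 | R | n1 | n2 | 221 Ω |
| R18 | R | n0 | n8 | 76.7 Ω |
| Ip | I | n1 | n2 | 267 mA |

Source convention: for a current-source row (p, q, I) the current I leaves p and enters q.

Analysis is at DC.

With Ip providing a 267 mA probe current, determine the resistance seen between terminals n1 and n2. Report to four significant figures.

R_eq = 144.1 Ω

MNA unknowns: 8 node voltages V₁..V_8
R1: Y=0.01684 on G[0,7]
R2: Y=0.5376 on G[2,5]
R3: Y=0.0003774 on G[6,1]
R4: Y=0.001553 on G[2,4]
R5: Y=0.006667 on G[7,3]
R6: Y=0.009259 on G[3,5]
R7: Y=0.002604 on G[6,5]
R8: Y=0.0004329 on G[4,6]
R9: Y=0.0004202 on G[5,6]
R10: Y=0.0002252 on G[7,3]
R11: Y=0.3559 on G[6,3]
R12: Y=0.2959 on G[4,1]
R13: Y=0.02445 on G[7,3]
R14: Y=0.0001229 on G[3,8]
R15: Y=0.009009 on G[8,0]
R16: Y=0.0001348 on G[1,7]
R17: Y=0.004525 on G[1,2]
R18: Y=0.01304 on G[0,8]
Ip: z[1]−=0.267, z[2]+=0.267
solve → V1=-35.54, V2=2.931, V3=0.1511, V4=-35.29, V5=2.869, V6=0.09390, V7=-0.001097, V8=0.0008376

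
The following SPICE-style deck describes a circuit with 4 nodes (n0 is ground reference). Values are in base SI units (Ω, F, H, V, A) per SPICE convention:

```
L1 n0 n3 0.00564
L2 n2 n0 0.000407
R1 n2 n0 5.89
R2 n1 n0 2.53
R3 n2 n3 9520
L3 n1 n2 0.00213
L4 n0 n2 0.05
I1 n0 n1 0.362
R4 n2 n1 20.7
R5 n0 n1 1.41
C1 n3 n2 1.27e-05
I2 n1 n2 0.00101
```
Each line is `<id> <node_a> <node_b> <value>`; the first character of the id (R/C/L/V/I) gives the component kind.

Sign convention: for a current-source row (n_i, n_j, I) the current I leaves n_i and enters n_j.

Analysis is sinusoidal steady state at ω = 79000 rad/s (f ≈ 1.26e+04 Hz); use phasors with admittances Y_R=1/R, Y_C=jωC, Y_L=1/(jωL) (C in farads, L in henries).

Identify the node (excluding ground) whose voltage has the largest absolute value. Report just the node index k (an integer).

Apply KCL at each of the 3 non-ground nodes and solve the resulting linear system.
Node n1: branches {R2, L3, I1, R4, R5, I2} → V_1 = 0.3163+0.001463j
Node n2: branches {L2, R1, R3, L3, L4, R4, C1, I2} → V_2 = 0.07380+0.005089j
Node n3: branches {L1, R3, C1} → V_3 = 0.07397+0.005101j

1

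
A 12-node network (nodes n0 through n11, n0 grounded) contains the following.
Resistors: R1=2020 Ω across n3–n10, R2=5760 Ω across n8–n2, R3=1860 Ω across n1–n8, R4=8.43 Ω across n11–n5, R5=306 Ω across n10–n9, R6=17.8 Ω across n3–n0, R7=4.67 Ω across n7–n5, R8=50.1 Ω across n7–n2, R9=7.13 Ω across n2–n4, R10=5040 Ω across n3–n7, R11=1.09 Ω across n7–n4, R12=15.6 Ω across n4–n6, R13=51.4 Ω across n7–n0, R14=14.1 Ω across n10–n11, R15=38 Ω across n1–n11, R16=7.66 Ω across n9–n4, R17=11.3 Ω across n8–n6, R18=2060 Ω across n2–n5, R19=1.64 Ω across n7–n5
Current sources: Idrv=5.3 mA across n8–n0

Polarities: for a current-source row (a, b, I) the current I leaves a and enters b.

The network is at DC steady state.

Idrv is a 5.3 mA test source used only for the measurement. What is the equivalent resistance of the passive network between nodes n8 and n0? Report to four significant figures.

R_eq = 77.09 Ω

Apply KCL at each of the 11 non-ground nodes and solve the resulting linear system.
Node n1: branches {R3, R15} → V_1 = -0.2658
Node n2: branches {R2, R8, R9, R18} → V_2 = -0.2682
Node n3: branches {R1, R6, R10} → V_3 = -0.003194
Node n4: branches {R9, R11, R12, R16} → V_4 = -0.2688
Node n5: branches {R4, R7, R18, R19} → V_5 = -0.2632
Node n6: branches {R12, R17} → V_6 = -0.3499
Node n7: branches {R7, R8, R10, R11, R13, R19} → V_7 = -0.2632
Node n8: branches {R2, R3, R17, Idrv} → V_8 = -0.4086
Node n9: branches {R5, R16} → V_9 = -0.2686
Node n10: branches {R1, R5, R14} → V_10 = -0.2615
Node n11: branches {R4, R14, R15} → V_11 = -0.2629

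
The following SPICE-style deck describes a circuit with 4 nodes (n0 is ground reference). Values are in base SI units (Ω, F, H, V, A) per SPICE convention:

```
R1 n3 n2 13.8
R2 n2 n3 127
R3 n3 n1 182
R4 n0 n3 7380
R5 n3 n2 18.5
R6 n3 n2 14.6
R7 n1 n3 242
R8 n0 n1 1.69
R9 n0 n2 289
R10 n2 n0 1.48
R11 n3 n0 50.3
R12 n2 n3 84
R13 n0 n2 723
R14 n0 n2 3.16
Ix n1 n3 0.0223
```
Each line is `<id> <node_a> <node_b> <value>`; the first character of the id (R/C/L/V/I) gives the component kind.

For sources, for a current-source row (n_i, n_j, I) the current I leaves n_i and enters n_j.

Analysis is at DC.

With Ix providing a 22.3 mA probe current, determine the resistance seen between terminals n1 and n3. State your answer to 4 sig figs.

Apply KCL at each of the 3 non-ground nodes and solve the resulting linear system.
Node n1: branches {R3, R7, R8, Ix} → V_1 = -0.03538
Node n2: branches {R1, R2, R5, R6, R9, R10, R12, R13, R14} → V_2 = 0.01886
Node n3: branches {R1, R2, R3, R4, R5, R6, R7, R11, R12, Ix} → V_3 = 0.1064

R_eq = 6.358 Ω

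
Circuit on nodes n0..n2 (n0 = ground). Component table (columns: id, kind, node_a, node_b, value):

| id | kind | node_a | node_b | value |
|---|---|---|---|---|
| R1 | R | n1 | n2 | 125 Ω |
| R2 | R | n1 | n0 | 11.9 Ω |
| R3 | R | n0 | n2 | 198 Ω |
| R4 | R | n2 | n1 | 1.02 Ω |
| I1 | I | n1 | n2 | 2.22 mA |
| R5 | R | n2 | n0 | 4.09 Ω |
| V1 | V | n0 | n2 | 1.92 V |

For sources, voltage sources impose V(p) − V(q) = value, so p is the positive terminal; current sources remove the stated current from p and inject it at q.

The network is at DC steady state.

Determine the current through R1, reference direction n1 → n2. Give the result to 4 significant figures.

0.001187 A

Element admittances at DC:
  Y(R1) = 0.008000 S between n1,n2
  Y(R2) = 0.08403 S between n1,n0
  Y(R3) = 0.005051 S between n0,n2
  Y(R4) = 0.9804 S between n2,n1
  I1: injects 0.00222 A into n2 (from n1)
  Y(R5) = 0.2445 S between n2,n0
  V1: constraint V(n0)−V(n2) = 1.92
Assemble and solve the 3×3 MNA system:
  V(n1)=-1.772  V(n2)=-1.920
  i(V1)=-0.6280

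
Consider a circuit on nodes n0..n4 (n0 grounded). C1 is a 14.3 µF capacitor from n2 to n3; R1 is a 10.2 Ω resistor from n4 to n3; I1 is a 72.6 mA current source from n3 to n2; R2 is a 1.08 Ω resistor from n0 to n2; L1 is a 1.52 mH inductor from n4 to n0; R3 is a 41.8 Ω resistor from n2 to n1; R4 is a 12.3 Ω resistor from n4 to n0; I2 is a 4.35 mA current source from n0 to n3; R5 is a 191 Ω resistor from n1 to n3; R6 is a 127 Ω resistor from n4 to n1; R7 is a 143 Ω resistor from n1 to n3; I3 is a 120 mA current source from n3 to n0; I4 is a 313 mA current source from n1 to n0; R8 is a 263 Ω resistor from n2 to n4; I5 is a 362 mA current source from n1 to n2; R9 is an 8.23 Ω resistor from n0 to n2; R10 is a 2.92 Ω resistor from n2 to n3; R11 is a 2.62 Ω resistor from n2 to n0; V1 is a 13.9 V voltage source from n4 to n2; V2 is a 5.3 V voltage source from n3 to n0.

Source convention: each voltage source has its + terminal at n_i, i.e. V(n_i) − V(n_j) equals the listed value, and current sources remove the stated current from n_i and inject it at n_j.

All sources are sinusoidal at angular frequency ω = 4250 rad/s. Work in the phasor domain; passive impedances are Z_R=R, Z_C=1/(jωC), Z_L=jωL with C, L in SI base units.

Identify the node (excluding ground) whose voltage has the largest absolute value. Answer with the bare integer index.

4

MNA unknowns: 4 node voltages V₁..V_4 plus 2 source currents (V1, V2)
C1: Y=0.000+0.06078j on G[2,3]
R1: Y=0.09804+0.000j on G[4,3]
I1: z[3]−=0.0726, z[2]+=0.0726
R2: Y=0.9259+0.000j on G[0,2]
L1: Y=0.000-0.1548j on G[4,0]
R3: Y=0.02392+0.000j on G[2,1]
R4: Y=0.08130+0.000j on G[4,0]
I2: z[0]−=0.00435, z[3]+=0.00435
R5: Y=0.005236+0.000j on G[1,3]
R6: Y=0.007874+0.000j on G[4,1]
R7: Y=0.006993+0.000j on G[1,3]
I3: z[3]−=0.12, z[0]+=0.12
I4: z[1]−=0.313, z[0]+=0.313
R8: Y=0.003802+0.000j on G[2,4]
I5: z[1]−=0.362, z[2]+=0.362
R9: Y=0.1215+0.000j on G[0,2]
R10: Y=0.3425+0.000j on G[2,3]
R11: Y=0.3817+0.000j on G[2,0]
V1: row V4−V2=13.9, i_V1 at 4,2
V2: row V3−V0=5.3, i_V2 at 3,0
solve → V1=-11.49+0.9062j, V2=-0.1595+1.255j, V3=5.300+0.000j, V4=13.74+1.255j
aux → i_V1=-2.390+1.899j, i_V2=-1.512+0.2320j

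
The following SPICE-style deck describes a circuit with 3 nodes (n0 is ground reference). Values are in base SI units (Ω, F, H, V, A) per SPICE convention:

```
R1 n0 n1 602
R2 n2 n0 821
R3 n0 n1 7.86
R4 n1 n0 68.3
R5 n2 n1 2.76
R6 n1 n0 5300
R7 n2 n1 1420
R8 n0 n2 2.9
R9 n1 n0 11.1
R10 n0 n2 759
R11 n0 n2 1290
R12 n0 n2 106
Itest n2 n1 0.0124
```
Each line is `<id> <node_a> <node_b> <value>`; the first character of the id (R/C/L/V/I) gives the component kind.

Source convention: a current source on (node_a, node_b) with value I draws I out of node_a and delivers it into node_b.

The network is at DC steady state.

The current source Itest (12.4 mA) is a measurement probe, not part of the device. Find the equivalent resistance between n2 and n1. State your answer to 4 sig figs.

MNA unknowns: 2 node voltages V₁..V_2
R1: Y=0.001661 on G[0,1]
R2: Y=0.001218 on G[2,0]
R3: Y=0.1272 on G[0,1]
R4: Y=0.01464 on G[1,0]
R5: Y=0.3623 on G[2,1]
R6: Y=0.0001887 on G[1,0]
R7: Y=0.0007042 on G[2,1]
R8: Y=0.3448 on G[0,2]
R9: Y=0.09009 on G[1,0]
R10: Y=0.001318 on G[0,2]
R11: Y=0.0007752 on G[0,2]
R12: Y=0.009434 on G[0,2]
Itest: z[2]−=0.0124, z[1]+=0.0124
solve → V1=0.01486, V2=-0.009720

R_eq = 1.983 Ω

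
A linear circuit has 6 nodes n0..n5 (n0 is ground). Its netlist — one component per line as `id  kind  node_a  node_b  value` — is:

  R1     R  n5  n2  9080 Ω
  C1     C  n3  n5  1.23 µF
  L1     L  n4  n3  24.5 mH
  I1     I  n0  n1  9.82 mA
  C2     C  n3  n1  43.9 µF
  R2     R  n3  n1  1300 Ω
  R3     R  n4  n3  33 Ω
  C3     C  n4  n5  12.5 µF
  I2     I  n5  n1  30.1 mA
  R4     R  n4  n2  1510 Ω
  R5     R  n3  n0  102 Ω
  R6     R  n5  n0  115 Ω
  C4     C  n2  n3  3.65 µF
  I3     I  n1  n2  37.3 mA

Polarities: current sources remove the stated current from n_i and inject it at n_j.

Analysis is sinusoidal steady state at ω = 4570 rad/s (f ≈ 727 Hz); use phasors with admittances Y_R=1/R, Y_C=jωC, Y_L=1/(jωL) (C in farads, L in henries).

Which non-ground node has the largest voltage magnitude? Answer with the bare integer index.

MNA unknowns: 5 node voltages V₁..V_5
R1: Y=0.0001101+0.000j on G[5,2]
C1: Y=0.000+0.005621j on G[3,5]
L1: Y=0.000-0.008931j on G[4,3]
I1: z[0]−=0.00982, z[1]+=0.00982
C2: Y=0.000+0.2006j on G[3,1]
R2: Y=0.0007692+0.000j on G[3,1]
R3: Y=0.03030+0.000j on G[4,3]
C3: Y=0.000+0.05713j on G[4,5]
I2: z[5]−=0.0301, z[1]+=0.0301
R4: Y=0.0006623+0.000j on G[4,2]
R5: Y=0.009804+0.000j on G[3,0]
R6: Y=0.008696+0.000j on G[5,0]
C4: Y=0.000+0.01668j on G[2,3]
I3: z[1]−=0.0373, z[2]+=0.0373
solve → V1=0.9194-0.1563j, V2=1.015-2.335j, V3=0.9193-0.1433j, V4=0.04085-0.3477j, V5=0.09278+0.1615j

2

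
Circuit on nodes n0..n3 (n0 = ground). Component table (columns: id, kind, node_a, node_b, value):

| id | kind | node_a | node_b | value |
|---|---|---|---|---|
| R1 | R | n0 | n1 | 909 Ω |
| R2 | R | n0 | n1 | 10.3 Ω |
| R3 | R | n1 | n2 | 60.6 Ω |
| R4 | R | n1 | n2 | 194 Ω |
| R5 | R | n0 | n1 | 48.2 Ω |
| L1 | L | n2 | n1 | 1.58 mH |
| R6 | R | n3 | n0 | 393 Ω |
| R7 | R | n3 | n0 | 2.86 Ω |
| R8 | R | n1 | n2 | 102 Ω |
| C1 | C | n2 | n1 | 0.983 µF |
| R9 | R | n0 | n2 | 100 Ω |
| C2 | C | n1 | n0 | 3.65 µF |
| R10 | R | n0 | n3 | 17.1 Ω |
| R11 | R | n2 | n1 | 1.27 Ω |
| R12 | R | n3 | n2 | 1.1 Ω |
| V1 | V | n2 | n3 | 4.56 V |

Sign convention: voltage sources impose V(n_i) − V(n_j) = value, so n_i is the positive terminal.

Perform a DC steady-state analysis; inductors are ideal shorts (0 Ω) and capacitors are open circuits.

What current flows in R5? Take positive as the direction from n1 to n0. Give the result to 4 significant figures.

0.07200 A

Apply KCL at each of the 3 non-ground nodes and solve the resulting linear system.
Node n1: branches {R1, R2, R3, R4, R5, L1, R8, C1, C2, R11} → V_1 = 3.470
Node n2: branches {R3, R4, L1, R8, C1, R9, R11, R12, V1} → V_2 = 3.470
Node n3: branches {R6, R7, R10, R12, V1} → V_3 = -1.090
Source currents: i(L1)=0.4128, i(V1)=-4.593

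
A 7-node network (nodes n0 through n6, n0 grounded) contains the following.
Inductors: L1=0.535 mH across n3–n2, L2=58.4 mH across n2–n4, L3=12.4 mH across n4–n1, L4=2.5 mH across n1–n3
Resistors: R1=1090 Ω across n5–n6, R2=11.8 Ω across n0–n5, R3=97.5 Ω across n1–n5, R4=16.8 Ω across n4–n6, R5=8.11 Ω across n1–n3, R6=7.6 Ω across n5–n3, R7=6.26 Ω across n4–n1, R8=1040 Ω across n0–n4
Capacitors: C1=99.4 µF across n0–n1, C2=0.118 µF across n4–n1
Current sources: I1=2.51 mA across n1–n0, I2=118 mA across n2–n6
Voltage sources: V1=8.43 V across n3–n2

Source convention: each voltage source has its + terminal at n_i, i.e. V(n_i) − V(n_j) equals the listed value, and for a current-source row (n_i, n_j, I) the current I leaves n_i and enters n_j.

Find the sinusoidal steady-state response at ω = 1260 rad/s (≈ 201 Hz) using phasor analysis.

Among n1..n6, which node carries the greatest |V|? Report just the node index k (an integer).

2

Element admittances at ω=1260 rad/s:
  Y(L1) = 0.000-1.483j S between n3,n2
  Y(R1) = 0.0009174+0.000j S between n5,n6
  Y(C1) = 0.000+0.1252j S between n0,n1
  Y(L2) = 0.000-0.01359j S between n2,n4
  Y(L3) = 0.000-0.06400j S between n4,n1
  Y(C2) = 0.000+0.0001487j S between n4,n1
  Y(R2) = 0.08475+0.000j S between n0,n5
  I1: injects 0.00251 A into n0 (from n1)
  Y(L4) = 0.000-0.3175j S between n1,n3
  Y(R3) = 0.01026+0.000j S between n1,n5
  Y(R4) = 0.05952+0.000j S between n4,n6
  Y(R5) = 0.1233+0.000j S between n1,n3
  Y(R6) = 0.1316+0.000j S between n5,n3
  I2: injects 0.118 A into n6 (from n2)
  Y(R7) = 0.1597+0.000j S between n4,n1
  Y(R8) = 0.0009615+0.000j S between n0,n4
  V1: constraint V(n3)−V(n2) = 8.43
Assemble and solve the 7×7 MNA system:
  V(n1)=0.09770+0.1299j  V(n2)=-8.181-0.2852j  V(n3)=0.2493-0.2852j  V(n4)=0.3835+0.9606j  V(n5)=0.1580-0.1553j  V(n6)=2.332+0.9437j
  i(V1)=0.1011+12.62j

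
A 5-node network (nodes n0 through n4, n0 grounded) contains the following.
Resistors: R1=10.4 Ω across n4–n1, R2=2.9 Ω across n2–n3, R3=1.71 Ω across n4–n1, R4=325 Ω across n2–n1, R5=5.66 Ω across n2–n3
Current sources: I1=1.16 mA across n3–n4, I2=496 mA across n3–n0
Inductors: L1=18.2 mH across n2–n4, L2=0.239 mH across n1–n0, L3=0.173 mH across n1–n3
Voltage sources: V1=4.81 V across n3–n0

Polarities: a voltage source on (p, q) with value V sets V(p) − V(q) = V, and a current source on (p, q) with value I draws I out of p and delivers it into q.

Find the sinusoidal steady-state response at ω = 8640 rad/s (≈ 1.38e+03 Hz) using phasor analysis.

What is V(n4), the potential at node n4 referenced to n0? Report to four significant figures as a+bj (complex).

Element admittances at ω=8640 rad/s:
  Y(R1) = 0.09615+0.000j S between n4,n1
  Y(R2) = 0.3448+0.000j S between n2,n3
  I1: injects 0.00116 A into n4 (from n3)
  Y(L1) = 0.000-0.006359j S between n2,n4
  Y(L2) = 0.000-0.4843j S between n1,n0
  Y(L3) = 0.000-0.6690j S between n1,n3
  Y(R3) = 0.5848+0.000j S between n4,n1
  I2: injects 0.496 A into n0 (from n3)
  Y(R4) = 0.003077+0.000j S between n2,n1
  Y(R5) = 0.1767+0.000j S between n2,n3
  V1: constraint V(n3)−V(n0) = 4.81
Assemble and solve the 5×5 MNA system:
  V(n1)=2.801+0.006533j  V(n2)=4.798+0.02422j  V(n3)=4.810+0.000j  V(n4)=2.803-0.01209j
  i(V1)=-0.4992+1.357j

2.803-0.01209j V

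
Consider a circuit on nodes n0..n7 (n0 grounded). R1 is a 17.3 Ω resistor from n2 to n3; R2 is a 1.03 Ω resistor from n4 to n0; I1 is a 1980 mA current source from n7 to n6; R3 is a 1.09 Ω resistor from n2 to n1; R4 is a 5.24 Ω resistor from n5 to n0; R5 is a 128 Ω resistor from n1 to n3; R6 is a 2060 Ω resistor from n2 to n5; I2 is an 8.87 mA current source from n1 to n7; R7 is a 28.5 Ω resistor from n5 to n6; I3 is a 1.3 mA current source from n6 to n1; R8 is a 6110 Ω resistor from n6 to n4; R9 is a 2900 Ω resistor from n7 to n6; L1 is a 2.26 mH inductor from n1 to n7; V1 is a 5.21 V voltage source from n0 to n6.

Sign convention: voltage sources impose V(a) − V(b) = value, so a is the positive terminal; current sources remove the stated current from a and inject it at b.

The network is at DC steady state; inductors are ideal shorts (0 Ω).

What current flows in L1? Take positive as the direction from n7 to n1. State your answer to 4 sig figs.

-1.149 A

Element admittances at DC:
  Y(R1) = 0.05780 S between n2,n3
  Y(R2) = 0.9709 S between n4,n0
  I1: injects 1.98 A into n6 (from n7)
  Y(R3) = 0.9174 S between n2,n1
  Y(R4) = 0.1908 S between n5,n0
  Y(R5) = 0.007812 S between n1,n3
  Y(R6) = 0.0004854 S between n2,n5
  I2: injects 0.00887 A into n7 (from n1)
  Y(R7) = 0.03509 S between n5,n6
  I3: injects 0.0013 A into n1 (from n6)
  Y(R8) = 0.0001637 S between n6,n4
  Y(R9) = 0.0003448 S between n7,n6
  L1: short n1↔n7 (DC inductor)
  V1: constraint V(n0)−V(n6) = 5.21
Assemble and solve the 9×9 MNA system:
  V(n1)=-2390  V(n2)=-2388  V(n3)=-2388  V(n4)=-0.0008781  V(n5)=-5.928  V(n6)=-5.210  V(n7)=-2390
  i(L1)=1.149  i(V1)=-1.132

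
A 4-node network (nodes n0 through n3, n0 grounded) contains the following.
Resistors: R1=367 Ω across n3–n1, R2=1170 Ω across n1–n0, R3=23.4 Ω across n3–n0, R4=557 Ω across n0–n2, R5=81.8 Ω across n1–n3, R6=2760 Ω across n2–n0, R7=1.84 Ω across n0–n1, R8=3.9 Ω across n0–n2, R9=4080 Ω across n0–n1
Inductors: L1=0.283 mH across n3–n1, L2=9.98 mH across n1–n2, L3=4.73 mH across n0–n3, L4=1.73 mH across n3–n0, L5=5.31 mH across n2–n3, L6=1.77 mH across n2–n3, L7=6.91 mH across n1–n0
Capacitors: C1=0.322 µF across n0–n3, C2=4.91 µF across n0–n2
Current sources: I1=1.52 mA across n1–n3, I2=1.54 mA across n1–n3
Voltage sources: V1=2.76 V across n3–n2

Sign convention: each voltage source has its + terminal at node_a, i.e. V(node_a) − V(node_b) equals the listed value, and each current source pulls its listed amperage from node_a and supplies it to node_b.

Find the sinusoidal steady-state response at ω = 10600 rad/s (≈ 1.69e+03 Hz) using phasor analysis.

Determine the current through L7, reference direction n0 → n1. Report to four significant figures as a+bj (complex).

0.002341+0.009234j A

MNA unknowns: 3 node voltages V₁..V_3 plus 1 source current (V1)
R1: Y=0.002725+0.000j on G[3,1]
L1: Y=0.000-0.3334j on G[3,1]
C1: Y=0.000+0.003413j on G[0,3]
R2: Y=0.0008547+0.000j on G[1,0]
R3: Y=0.04274+0.000j on G[3,0]
C2: Y=0.000+0.05205j on G[0,2]
L2: Y=0.000-0.009453j on G[1,2]
R4: Y=0.001795+0.000j on G[0,2]
R5: Y=0.01222+0.000j on G[1,3]
L3: Y=0.000-0.01994j on G[0,3]
I1: z[1]−=0.00152, z[3]+=0.00152
I2: z[1]−=0.00154, z[3]+=0.00154
L4: Y=0.000-0.05453j on G[3,0]
R6: Y=0.0003623+0.000j on G[2,0]
L5: Y=0.000-0.01777j on G[2,3]
L6: Y=0.000-0.05330j on G[2,3]
R7: Y=0.5435+0.000j on G[0,1]
R8: Y=0.2564+0.000j on G[0,2]
L7: Y=0.000-0.01365j on G[1,0]
R9: Y=0.0002451+0.000j on G[0,1]
V1: row V3−V2=2.76, i_V1 at 3,2
solve → V1=0.6763-0.1715j, V2=-1.662+0.8866j, V3=1.098+0.8866j
aux → i_V1=-0.4659+0.3610j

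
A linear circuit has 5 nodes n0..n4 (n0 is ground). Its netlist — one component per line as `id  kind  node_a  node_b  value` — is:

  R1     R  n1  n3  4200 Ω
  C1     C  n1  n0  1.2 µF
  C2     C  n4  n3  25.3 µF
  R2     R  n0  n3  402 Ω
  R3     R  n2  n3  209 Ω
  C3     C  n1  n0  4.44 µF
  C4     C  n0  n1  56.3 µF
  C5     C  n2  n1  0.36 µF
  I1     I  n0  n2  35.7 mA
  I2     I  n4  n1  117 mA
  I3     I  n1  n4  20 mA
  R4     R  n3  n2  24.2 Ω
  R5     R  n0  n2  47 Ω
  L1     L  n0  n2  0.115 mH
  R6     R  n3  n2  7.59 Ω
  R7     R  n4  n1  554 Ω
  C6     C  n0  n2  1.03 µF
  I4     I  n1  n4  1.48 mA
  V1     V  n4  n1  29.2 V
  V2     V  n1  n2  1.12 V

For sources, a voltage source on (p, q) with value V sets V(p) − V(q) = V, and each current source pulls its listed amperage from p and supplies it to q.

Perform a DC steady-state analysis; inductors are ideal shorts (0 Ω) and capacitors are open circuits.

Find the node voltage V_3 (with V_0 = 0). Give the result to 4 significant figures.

MNA unknowns: 4 node voltages V₁..V_4 plus 3 source currents (L1, V1, V2)
R1: Y=0.0002381 on G[1,3]
C1: Y=0.000 on G[1,0]
C2: Y=0.000 on G[4,3]
R2: Y=0.002488 on G[0,3]
R3: Y=0.004785 on G[2,3]
C3: Y=0.000 on G[1,0]
C4: Y=0.000 on G[0,1]
C5: Y=0.000 on G[2,1]
I1: z[0]−=0.0357, z[2]+=0.0357
I2: z[4]−=0.117, z[1]+=0.117
I3: z[1]−=0.02, z[4]+=0.02
R4: Y=0.04132 on G[3,2]
R5: Y=0.02128 on G[0,2]
L1: row V0−V2=0, i_L1 at 0,2
R6: Y=0.1318 on G[3,2]
R7: Y=0.001805 on G[4,1]
C6: Y=0.000 on G[0,2]
I4: z[1]−=0.00148, z[4]+=0.00148
V1: row V4−V1=29.2, i_V1 at 4,1
V2: row V1−V2=1.12, i_V2 at 1,2
solve → V1=1.120, V2=0.000, V3=0.001477, V4=30.32
aux → i_L1=-0.03570, i_V1=-0.1482, i_V2=-0.0002663

0.001477 V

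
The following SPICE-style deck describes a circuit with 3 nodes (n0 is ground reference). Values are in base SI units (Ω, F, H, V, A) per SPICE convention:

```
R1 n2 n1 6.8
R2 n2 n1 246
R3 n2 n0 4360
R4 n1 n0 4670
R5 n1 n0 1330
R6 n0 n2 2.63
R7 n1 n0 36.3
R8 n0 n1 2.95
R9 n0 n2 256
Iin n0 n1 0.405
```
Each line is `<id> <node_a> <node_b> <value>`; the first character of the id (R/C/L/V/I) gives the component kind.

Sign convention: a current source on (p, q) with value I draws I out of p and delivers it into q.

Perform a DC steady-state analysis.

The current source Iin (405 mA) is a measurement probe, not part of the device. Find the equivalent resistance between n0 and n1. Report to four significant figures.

R_eq = 2.101 Ω

MNA unknowns: 2 node voltages V₁..V_2
R1: Y=0.1471 on G[2,1]
R2: Y=0.004065 on G[2,1]
R3: Y=0.0002294 on G[2,0]
R4: Y=0.0002141 on G[1,0]
R5: Y=0.0007519 on G[1,0]
R6: Y=0.3802 on G[0,2]
R7: Y=0.02755 on G[1,0]
R8: Y=0.3390 on G[0,1]
R9: Y=0.003906 on G[0,2]
Iin: z[0]−=0.405, z[1]+=0.405
solve → V1=0.8509, V2=0.2401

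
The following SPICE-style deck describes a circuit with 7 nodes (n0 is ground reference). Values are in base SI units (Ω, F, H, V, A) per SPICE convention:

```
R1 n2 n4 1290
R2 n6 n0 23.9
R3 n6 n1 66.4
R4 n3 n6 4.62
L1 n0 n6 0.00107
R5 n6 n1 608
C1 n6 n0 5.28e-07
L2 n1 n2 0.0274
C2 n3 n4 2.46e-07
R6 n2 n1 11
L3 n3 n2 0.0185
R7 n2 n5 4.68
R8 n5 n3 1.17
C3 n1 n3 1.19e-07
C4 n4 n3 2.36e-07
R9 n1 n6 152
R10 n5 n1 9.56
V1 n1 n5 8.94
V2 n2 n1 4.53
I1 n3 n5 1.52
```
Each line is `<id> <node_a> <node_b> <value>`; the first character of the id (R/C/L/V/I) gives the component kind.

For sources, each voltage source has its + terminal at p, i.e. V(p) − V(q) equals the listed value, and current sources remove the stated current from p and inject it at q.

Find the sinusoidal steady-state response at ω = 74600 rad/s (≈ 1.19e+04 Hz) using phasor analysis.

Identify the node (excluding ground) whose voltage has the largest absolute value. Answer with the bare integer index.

2

Element admittances at ω=74600 rad/s:
  Y(R1) = 0.0007752+0.000j S between n2,n4
  Y(R2) = 0.04184+0.000j S between n6,n0
  Y(R3) = 0.01506+0.000j S between n6,n1
  Y(R4) = 0.2165+0.000j S between n3,n6
  Y(L1) = 0.000-0.01253j S between n0,n6
  Y(R5) = 0.001645+0.000j S between n6,n1
  Y(C1) = 0.000+0.03939j S between n6,n0
  Y(L2) = 0.000-0.0004892j S between n1,n2
  Y(C2) = 0.000+0.01835j S between n3,n4
  Y(R6) = 0.09091+0.000j S between n2,n1
  Y(L3) = 0.000-0.0007246j S between n3,n2
  Y(R7) = 0.2137+0.000j S between n2,n5
  Y(R8) = 0.8547+0.000j S between n5,n3
  Y(C3) = 0.000+0.008877j S between n1,n3
  Y(C4) = 0.000+0.01761j S between n4,n3
  Y(R9) = 0.006579+0.000j S between n1,n6
  Y(R10) = 0.1046+0.000j S between n5,n1
  V1: constraint V(n1)−V(n5) = 8.94
  V2: constraint V(n2)−V(n1) = 4.53
  I1: injects 1.52 A into n5 (from n3)
Assemble and solve the 8×8 MNA system:
  V(n1)=9.432-0.08461j  V(n2)=13.96-0.08461j  V(n3)=-1.015+0.009102j  V(n4)=-1.010-0.3137j  V(n5)=0.4923-0.08461j  V(n6)=0.000+0.000j
  i(V1)=-4.045-0.08010j  i(V2)=-3.302+0.01289j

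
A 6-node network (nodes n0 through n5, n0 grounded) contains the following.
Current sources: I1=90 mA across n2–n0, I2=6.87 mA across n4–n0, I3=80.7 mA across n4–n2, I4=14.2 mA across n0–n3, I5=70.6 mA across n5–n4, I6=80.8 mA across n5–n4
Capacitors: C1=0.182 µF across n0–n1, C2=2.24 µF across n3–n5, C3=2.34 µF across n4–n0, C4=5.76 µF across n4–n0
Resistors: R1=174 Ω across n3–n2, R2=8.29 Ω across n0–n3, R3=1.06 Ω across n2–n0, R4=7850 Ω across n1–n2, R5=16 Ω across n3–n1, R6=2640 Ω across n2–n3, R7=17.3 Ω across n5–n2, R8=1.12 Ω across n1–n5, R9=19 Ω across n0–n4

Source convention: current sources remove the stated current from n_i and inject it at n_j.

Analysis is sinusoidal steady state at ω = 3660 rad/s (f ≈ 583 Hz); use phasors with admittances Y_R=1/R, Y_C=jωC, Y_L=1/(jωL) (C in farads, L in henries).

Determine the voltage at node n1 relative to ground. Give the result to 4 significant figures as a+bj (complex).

-1.482+0.07158j V

Element admittances at ω=3660 rad/s:
  I1: injects 0.09 A into n0 (from n2)
  I2: injects 0.00687 A into n0 (from n4)
  Y(C1) = 0.000+0.0006661j S between n0,n1
  Y(R1) = 0.005747+0.000j S between n3,n2
  Y(R2) = 0.1206+0.000j S between n0,n3
  Y(R3) = 0.9434+0.000j S between n2,n0
  Y(R4) = 0.0001274+0.000j S between n1,n2
  Y(R5) = 0.06250+0.000j S between n3,n1
  Y(C2) = 0.000+0.008198j S between n3,n5
  Y(C3) = 0.000+0.008564j S between n4,n0
  Y(R6) = 0.0003788+0.000j S between n2,n3
  I3: injects 0.0807 A into n2 (from n4)
  Y(R7) = 0.05780+0.000j S between n5,n2
  I4: injects 0.0142 A into n3 (from n0)
  I5: injects 0.0706 A into n4 (from n5)
  Y(R8) = 0.8929+0.000j S between n1,n5
  Y(R9) = 0.05263+0.000j S between n0,n4
  Y(C4) = 0.000+0.02108j S between n4,n0
  I6: injects 0.0808 A into n4 (from n5)
Assemble and solve the 5×5 MNA system:
  V(n1)=-1.482+0.07158j  V(n2)=-0.1013+0.004288j  V(n3)=-0.4220-0.02535j  V(n4)=0.9207-0.5186j  V(n5)=-1.556+0.07727j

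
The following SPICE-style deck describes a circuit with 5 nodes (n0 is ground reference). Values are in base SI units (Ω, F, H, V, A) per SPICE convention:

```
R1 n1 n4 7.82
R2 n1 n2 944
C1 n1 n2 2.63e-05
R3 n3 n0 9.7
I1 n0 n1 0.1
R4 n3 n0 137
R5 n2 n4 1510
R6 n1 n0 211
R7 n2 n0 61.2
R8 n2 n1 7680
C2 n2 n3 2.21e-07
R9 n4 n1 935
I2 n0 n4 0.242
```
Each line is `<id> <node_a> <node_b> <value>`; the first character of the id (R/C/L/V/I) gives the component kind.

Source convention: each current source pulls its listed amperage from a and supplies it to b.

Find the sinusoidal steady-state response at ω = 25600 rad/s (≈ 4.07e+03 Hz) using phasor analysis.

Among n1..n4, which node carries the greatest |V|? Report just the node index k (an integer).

Element admittances at ω=25600 rad/s:
  Y(R1) = 0.1279+0.000j S between n1,n4
  Y(R2) = 0.001059+0.000j S between n1,n2
  Y(C1) = 0.000+0.6733j S between n1,n2
  Y(R3) = 0.1031+0.000j S between n3,n0
  I1: injects 0.1 A into n1 (from n0)
  Y(R4) = 0.007299+0.000j S between n3,n0
  Y(R5) = 0.0006623+0.000j S between n2,n4
  Y(R6) = 0.004739+0.000j S between n1,n0
  Y(R7) = 0.01634+0.000j S between n2,n0
  Y(R8) = 0.0001302+0.000j S between n2,n1
  Y(C2) = 0.000+0.005658j S between n2,n3
  Y(R9) = 0.001070+0.000j S between n4,n1
  I2: injects 0.242 A into n4 (from n0)
Assemble and solve the 4×4 MNA system:
  V(n1)=15.01-4.267j  V(n2)=14.98-3.866j  V(n3)=0.2369+0.7554j  V(n4)=16.88-4.265j

4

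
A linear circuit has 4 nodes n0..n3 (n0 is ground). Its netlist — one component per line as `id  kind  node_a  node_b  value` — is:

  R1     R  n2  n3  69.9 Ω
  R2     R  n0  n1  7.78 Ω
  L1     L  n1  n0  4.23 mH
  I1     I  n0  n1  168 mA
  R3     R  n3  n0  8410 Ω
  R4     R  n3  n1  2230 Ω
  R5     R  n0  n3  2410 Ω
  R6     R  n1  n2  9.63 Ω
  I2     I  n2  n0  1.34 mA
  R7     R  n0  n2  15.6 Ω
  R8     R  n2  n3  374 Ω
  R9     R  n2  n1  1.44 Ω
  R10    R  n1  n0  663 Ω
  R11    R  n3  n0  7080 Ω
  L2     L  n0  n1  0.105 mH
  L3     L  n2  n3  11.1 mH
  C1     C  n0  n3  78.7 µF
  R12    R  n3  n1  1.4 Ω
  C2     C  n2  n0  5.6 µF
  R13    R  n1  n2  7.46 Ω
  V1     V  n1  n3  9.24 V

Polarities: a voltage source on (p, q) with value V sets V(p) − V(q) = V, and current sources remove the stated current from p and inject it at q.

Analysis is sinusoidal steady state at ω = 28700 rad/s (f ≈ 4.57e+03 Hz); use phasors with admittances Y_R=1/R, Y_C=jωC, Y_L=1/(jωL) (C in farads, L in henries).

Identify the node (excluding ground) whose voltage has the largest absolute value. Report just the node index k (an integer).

MNA unknowns: 3 node voltages V₁..V_3 plus 1 source current (V1)
R1: Y=0.01431+0.000j on G[2,3]
R2: Y=0.1285+0.000j on G[0,1]
L1: Y=0.000-0.008237j on G[1,0]
I1: z[0]−=0.168, z[1]+=0.168
R3: Y=0.0001189+0.000j on G[3,0]
R4: Y=0.0004484+0.000j on G[3,1]
R5: Y=0.0004149+0.000j on G[0,3]
R6: Y=0.1038+0.000j on G[1,2]
I2: z[2]−=0.00134, z[0]+=0.00134
R7: Y=0.06410+0.000j on G[0,2]
R8: Y=0.002674+0.000j on G[2,3]
R9: Y=0.6944+0.000j on G[2,1]
R10: Y=0.001508+0.000j on G[1,0]
R11: Y=0.0001412+0.000j on G[3,0]
L2: Y=0.000-0.3318j on G[0,1]
L3: Y=0.000-0.003139j on G[2,3]
C1: Y=0.000+2.259j on G[0,3]
R12: Y=0.7143+0.000j on G[3,1]
C2: Y=0.000+0.1607j on G[2,0]
R13: Y=0.1340+0.000j on G[1,2]
V1: row V1−V3=9.24, i_V1 at 1,3
solve → V1=10.06+0.9479j, V2=9.188-0.5432j, V3=0.8217+0.9479j
aux → i_V1=-8.882+1.908j

1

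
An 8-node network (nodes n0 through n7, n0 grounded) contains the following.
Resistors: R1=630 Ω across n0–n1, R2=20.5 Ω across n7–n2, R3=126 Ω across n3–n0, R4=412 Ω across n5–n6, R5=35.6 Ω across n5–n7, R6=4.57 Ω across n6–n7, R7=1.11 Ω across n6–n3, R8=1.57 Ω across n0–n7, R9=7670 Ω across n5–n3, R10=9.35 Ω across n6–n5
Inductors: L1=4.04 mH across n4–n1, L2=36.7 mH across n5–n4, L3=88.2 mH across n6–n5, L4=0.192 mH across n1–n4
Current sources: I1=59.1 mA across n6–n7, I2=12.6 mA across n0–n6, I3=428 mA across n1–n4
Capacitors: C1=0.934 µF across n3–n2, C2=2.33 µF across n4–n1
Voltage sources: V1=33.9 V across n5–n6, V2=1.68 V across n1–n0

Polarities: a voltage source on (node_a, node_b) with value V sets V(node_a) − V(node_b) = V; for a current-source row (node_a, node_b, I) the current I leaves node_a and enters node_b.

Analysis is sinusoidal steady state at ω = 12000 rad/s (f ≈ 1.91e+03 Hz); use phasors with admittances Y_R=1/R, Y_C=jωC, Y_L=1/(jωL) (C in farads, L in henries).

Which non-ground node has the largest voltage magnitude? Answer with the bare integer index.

5

Apply KCL at each of the 7 non-ground nodes and solve the resulting linear system.
Node n1: branches {R1, L1, I3, L4, C2, V2} → V_1 = 1.680+0.000j
Node n2: branches {R2, C1} → V_2 = -0.2193-0.7152j
Node n3: branches {R3, C1, R7, R9} → V_3 = -3.742+0.5359j
Node n4: branches {L1, L2, I3, L4, C2} → V_4 = 1.830+1.000j
Node n5: branches {L2, R4, L3, R5, R9, R10, V1} → V_5 = 30.10+0.4968j
Node n6: branches {I1, R4, I2, L3, R6, R7, R10, V1} → V_6 = -3.795+0.4968j
Node n7: branches {R2, I1, R5, R6, R8} → V_7 = 0.06820+0.09412j
Source currents: i(V1)=-4.555+0.08492j, i(V2)=-0.003810-0.06420j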